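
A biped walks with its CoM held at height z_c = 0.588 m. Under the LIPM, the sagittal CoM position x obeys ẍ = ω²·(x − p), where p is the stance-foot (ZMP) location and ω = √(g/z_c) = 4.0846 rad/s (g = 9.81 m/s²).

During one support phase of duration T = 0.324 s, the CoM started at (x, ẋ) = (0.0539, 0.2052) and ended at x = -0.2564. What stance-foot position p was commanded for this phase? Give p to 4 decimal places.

p = 0.4474

ωT = 4.0846·0.324 = 1.323410; cosh(ωT) = 2.011218, sinh(ωT) = 1.744992
x(T) = p + (x₀−p)·cosh(ωT) + (ẋ₀/ω)·sinh(ωT) ⇒ p·(1 − cosh) = x(T) − x₀·cosh − (ẋ₀/ω)·sinh
numerator   = -0.2564 − (0.0539)·2.011218 − (0.2052/4.0846)·1.744992 = -0.452469
denominator = 1 − 2.011218 = -1.011218
p = -0.452469 / -1.011218 = 0.4474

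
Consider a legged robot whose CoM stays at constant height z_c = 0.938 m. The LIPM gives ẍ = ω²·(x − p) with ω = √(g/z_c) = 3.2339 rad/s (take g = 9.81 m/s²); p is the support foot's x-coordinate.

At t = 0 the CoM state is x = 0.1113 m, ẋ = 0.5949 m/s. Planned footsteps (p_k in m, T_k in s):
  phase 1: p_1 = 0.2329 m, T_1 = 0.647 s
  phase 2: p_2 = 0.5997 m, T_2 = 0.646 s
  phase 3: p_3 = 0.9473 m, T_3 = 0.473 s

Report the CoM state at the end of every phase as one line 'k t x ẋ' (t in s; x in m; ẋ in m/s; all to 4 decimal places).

phase 1: p=0.2329, T=0.647, ωT=2.092333, cosh=4.113600, sinh=3.990201; start (x,ẋ)=(0.111300, 0.594900) → end (x,ẋ)=(0.466713, 0.878065)
phase 2: p=0.5997, T=0.646, ωT=2.089099, cosh=4.100718, sinh=3.976919; start (x,ẋ)=(0.466713, 0.878065) → end (x,ẋ)=(1.134169, 1.890363)
phase 3: p=0.9473, T=0.473, ωT=1.529635, cosh=2.416552, sinh=2.199938; start (x,ẋ)=(1.134169, 1.890363) → end (x,ẋ)=(2.684843, 5.897616)

1 0.6470 0.4667 0.8781
2 1.2930 1.1342 1.8904
3 1.7660 2.6848 5.8976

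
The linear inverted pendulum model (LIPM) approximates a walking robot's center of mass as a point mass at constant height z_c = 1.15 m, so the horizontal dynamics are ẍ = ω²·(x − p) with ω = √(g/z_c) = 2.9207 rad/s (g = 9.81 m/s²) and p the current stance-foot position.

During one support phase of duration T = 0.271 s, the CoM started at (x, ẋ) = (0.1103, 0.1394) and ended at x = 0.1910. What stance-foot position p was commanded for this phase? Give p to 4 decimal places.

ωT = 2.9207·0.271 = 0.791510; cosh(ωT) = 1.329943, sinh(ωT) = 0.876783
x(T) = p + (x₀−p)·cosh(ωT) + (ẋ₀/ω)·sinh(ωT) ⇒ p·(1 − cosh) = x(T) − x₀·cosh − (ẋ₀/ω)·sinh
numerator   = 0.1910 − (0.1103)·1.329943 − (0.1394/2.9207)·0.876783 = 0.002460
denominator = 1 − 1.329943 = -0.329943
p = 0.002460 / -0.329943 = -0.0075

p = -0.0075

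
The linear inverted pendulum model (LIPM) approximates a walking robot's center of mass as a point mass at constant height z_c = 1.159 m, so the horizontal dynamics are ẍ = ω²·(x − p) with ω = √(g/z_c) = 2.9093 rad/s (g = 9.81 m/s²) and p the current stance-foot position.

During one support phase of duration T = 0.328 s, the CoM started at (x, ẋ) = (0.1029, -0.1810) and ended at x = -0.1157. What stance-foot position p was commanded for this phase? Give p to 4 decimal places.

ωT = 2.9093·0.328 = 0.954250; cosh(ωT) = 1.490912, sinh(ωT) = 1.105811
x(T) = p + (x₀−p)·cosh(ωT) + (ẋ₀/ω)·sinh(ωT) ⇒ p·(1 − cosh) = x(T) − x₀·cosh − (ẋ₀/ω)·sinh
numerator   = -0.1157 − (0.1029)·1.490912 − (-0.1810/2.9093)·1.105811 = -0.200318
denominator = 1 − 1.490912 = -0.490912
p = -0.200318 / -0.490912 = 0.4081

p = 0.4081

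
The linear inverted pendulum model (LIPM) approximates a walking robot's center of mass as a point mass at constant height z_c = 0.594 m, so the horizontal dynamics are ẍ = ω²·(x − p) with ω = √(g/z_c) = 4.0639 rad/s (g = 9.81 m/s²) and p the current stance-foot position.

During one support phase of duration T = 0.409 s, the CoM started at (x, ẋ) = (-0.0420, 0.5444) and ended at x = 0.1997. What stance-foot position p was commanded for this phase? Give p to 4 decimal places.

ωT = 4.0639·0.409 = 1.662135; cosh(ωT) = 2.730143, sinh(ωT) = 2.540409
x(T) = p + (x₀−p)·cosh(ωT) + (ẋ₀/ω)·sinh(ωT) ⇒ p·(1 − cosh) = x(T) − x₀·cosh − (ẋ₀/ω)·sinh
numerator   = 0.1997 − (-0.0420)·2.730143 − (0.5444/4.0639)·2.540409 = -0.025947
denominator = 1 − 2.730143 = -1.730143
p = -0.025947 / -1.730143 = 0.0150

p = 0.0150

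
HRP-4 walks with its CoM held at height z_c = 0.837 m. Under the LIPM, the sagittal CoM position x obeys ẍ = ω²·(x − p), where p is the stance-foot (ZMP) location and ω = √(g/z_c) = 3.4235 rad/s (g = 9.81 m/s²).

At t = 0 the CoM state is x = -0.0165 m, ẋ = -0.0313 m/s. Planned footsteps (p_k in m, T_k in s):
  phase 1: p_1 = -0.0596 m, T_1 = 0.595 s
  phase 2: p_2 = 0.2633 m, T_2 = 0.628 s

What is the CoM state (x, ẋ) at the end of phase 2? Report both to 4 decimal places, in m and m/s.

x = -0.0235, ẋ = -0.8559

phase 1: p=-0.0596, T=0.595, ωT=2.036983, cosh=3.898930, sinh=3.768508; start (x,ẋ)=(-0.016500, -0.031300) → end (x,ẋ)=(0.073990, 0.434018)
phase 2: p=0.2633, T=0.628, ωT=2.149958, cosh=4.350493, sinh=4.234004; start (x,ẋ)=(0.073990, 0.434018) → end (x,ẋ)=(-0.023524, -0.855886)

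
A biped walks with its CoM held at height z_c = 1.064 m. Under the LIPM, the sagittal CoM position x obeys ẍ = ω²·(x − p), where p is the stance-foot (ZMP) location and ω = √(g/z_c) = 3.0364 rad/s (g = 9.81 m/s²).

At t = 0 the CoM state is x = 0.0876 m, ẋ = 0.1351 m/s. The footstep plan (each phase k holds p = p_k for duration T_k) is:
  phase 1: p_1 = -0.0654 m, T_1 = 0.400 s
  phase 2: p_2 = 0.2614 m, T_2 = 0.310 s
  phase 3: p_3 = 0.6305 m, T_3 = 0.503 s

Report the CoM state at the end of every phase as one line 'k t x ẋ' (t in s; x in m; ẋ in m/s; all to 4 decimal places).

1 0.4000 0.2834 0.9612
2 0.7100 0.6378 1.4918
3 1.2130 1.7262 3.6461

phase 1: p=-0.0654, T=0.400, ωT=1.214560, cosh=1.832826, sinh=1.535985; start (x,ẋ)=(0.087600, 0.135100) → end (x,ẋ)=(0.283364, 0.961186)
phase 2: p=0.2614, T=0.310, ωT=0.941284, cosh=1.476699, sinh=1.086572; start (x,ẋ)=(0.283364, 0.961186) → end (x,ẋ)=(0.637793, 1.491847)
phase 3: p=0.6305, T=0.503, ωT=1.527309, cosh=2.411443, sinh=2.194324; start (x,ẋ)=(0.637793, 1.491847) → end (x,ẋ)=(1.726204, 3.646096)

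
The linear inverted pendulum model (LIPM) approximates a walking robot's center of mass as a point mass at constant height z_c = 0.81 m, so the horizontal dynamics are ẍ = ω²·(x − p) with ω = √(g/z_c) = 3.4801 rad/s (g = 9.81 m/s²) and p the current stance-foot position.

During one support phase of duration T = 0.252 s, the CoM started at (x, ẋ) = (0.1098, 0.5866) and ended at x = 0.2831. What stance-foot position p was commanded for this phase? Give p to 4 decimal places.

p = 0.0957

ωT = 3.4801·0.252 = 0.876985; cosh(ωT) = 1.409839, sinh(ωT) = 0.993803
x(T) = p + (x₀−p)·cosh(ωT) + (ẋ₀/ω)·sinh(ωT) ⇒ p·(1 − cosh) = x(T) − x₀·cosh − (ẋ₀/ω)·sinh
numerator   = 0.2831 − (0.1098)·1.409839 − (0.5866/3.4801)·0.993803 = -0.039214
denominator = 1 − 1.409839 = -0.409839
p = -0.039214 / -0.409839 = 0.0957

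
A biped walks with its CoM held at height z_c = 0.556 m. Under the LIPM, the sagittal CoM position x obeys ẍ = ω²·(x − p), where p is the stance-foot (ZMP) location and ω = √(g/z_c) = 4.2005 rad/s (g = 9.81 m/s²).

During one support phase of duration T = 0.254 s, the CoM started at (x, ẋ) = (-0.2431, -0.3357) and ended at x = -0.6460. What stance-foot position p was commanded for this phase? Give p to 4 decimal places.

p = 0.2375

ωT = 4.2005·0.254 = 1.066927; cosh(ωT) = 1.625249, sinh(ωT) = 1.281185
x(T) = p + (x₀−p)·cosh(ωT) + (ẋ₀/ω)·sinh(ωT) ⇒ p·(1 − cosh) = x(T) − x₀·cosh − (ẋ₀/ω)·sinh
numerator   = -0.6460 − (-0.2431)·1.625249 − (-0.3357/4.2005)·1.281185 = -0.148511
denominator = 1 − 1.625249 = -0.625249
p = -0.148511 / -0.625249 = 0.2375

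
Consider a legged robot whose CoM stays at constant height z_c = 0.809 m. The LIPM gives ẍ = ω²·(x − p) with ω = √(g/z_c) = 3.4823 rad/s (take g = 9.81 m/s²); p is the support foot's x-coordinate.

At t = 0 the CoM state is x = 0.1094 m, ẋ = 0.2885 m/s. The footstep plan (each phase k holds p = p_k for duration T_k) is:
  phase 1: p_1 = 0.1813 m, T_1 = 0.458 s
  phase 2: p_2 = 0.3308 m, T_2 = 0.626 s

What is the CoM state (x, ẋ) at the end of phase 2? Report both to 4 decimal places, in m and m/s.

phase 1: p=0.1813, T=0.458, ωT=1.594893, cosh=2.565367, sinh=2.362437; start (x,ẋ)=(0.109400, 0.288500) → end (x,ẋ)=(0.192572, 0.148608)
phase 2: p=0.3308, T=0.626, ωT=2.179920, cosh=4.479324, sinh=4.366273; start (x,ẋ)=(0.192572, 0.148608) → end (x,ẋ)=(-0.102036, -1.436047)

x = -0.1020, ẋ = -1.4360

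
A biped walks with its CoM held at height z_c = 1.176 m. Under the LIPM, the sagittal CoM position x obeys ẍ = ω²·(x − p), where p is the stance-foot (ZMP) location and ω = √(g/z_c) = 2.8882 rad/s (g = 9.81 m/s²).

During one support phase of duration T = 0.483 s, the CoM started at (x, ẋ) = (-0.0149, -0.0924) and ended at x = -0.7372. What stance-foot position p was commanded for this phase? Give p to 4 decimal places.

ωT = 2.8882·0.483 = 1.395001; cosh(ωT) = 2.141405, sinh(ωT) = 1.893572
x(T) = p + (x₀−p)·cosh(ωT) + (ẋ₀/ω)·sinh(ωT) ⇒ p·(1 − cosh) = x(T) − x₀·cosh − (ẋ₀/ω)·sinh
numerator   = -0.7372 − (-0.0149)·2.141405 − (-0.0924/2.8882)·1.893572 = -0.644713
denominator = 1 − 2.141405 = -1.141405
p = -0.644713 / -1.141405 = 0.5648

p = 0.5648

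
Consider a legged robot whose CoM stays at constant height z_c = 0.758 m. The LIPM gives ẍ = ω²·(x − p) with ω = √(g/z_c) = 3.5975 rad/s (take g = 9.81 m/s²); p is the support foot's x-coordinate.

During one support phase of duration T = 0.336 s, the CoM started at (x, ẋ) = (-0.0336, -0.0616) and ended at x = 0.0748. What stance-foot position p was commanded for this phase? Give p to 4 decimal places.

p = -0.1969

ωT = 3.5975·0.336 = 1.208760; cosh(ωT) = 1.823948, sinh(ωT) = 1.525381
x(T) = p + (x₀−p)·cosh(ωT) + (ẋ₀/ω)·sinh(ωT) ⇒ p·(1 − cosh) = x(T) − x₀·cosh − (ẋ₀/ω)·sinh
numerator   = 0.0748 − (-0.0336)·1.823948 − (-0.0616/3.5975)·1.525381 = 0.162204
denominator = 1 − 1.823948 = -0.823948
p = 0.162204 / -0.823948 = -0.1969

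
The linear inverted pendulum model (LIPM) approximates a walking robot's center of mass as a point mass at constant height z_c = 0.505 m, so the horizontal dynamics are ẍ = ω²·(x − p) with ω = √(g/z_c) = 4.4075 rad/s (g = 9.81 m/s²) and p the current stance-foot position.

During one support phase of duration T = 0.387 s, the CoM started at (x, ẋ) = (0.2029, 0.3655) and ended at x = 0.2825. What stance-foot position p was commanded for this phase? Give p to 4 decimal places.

ωT = 4.4075·0.387 = 1.705702; cosh(ωT) = 2.843448, sinh(ωT) = 2.661804
x(T) = p + (x₀−p)·cosh(ωT) + (ẋ₀/ω)·sinh(ωT) ⇒ p·(1 − cosh) = x(T) − x₀·cosh − (ẋ₀/ω)·sinh
numerator   = 0.2825 − (0.2029)·2.843448 − (0.3655/4.4075)·2.661804 = -0.515171
denominator = 1 − 2.843448 = -1.843448
p = -0.515171 / -1.843448 = 0.2795

p = 0.2795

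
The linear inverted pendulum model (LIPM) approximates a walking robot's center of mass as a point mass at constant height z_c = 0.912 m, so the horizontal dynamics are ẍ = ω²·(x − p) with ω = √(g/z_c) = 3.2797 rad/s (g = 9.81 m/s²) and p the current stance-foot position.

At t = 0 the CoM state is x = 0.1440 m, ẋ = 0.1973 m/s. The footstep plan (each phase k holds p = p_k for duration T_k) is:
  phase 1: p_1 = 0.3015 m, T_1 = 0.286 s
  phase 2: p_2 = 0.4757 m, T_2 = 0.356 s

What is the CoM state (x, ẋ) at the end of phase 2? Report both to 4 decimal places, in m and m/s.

phase 1: p=0.3015, T=0.286, ωT=0.937994, cosh=1.473132, sinh=1.081720; start (x,ẋ)=(0.144000, 0.197300) → end (x,ẋ)=(0.134556, -0.268116)
phase 2: p=0.4757, T=0.356, ωT=1.167573, cosh=1.762652, sinh=1.451531; start (x,ẋ)=(0.134556, -0.268116) → end (x,ẋ)=(-0.244282, -2.096642)

x = -0.2443, ẋ = -2.0966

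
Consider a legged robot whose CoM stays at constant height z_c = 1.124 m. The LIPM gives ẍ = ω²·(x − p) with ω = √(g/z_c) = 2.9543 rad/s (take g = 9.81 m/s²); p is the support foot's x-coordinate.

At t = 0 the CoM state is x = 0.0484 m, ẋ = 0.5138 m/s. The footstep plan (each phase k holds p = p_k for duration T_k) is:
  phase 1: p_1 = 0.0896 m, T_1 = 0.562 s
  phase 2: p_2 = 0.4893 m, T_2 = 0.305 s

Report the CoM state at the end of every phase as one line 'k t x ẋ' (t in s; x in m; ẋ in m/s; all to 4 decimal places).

1 0.5620 0.4183 1.0918
2 0.8670 0.7673 1.3500

phase 1: p=0.0896, T=0.562, ωT=1.660317, cosh=2.725527, sinh=2.535449; start (x,ẋ)=(0.048400, 0.513800) → end (x,ẋ)=(0.418263, 1.091768)
phase 2: p=0.4893, T=0.305, ωT=0.901061, cosh=1.434177, sinh=1.028039; start (x,ẋ)=(0.418263, 1.091768) → end (x,ẋ)=(0.767335, 1.350041)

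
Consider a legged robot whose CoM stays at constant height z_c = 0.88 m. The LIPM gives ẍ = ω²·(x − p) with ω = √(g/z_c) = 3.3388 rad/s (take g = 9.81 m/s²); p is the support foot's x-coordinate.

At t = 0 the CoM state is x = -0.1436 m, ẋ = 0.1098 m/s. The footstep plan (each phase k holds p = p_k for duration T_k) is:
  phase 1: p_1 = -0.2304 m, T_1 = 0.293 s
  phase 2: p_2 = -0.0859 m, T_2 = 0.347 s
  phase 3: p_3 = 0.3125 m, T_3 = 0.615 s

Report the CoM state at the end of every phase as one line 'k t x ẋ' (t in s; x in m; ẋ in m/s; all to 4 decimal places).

phase 1: p=-0.2304, T=0.293, ωT=0.978268, cosh=1.517904, sinh=1.141942; start (x,ẋ)=(-0.143600, 0.109800) → end (x,ẋ)=(-0.061092, 0.497610)
phase 2: p=-0.0859, T=0.347, ωT=1.158564, cosh=1.749646, sinh=1.435709; start (x,ẋ)=(-0.061092, 0.497610) → end (x,ẋ)=(0.171481, 0.989559)
phase 3: p=0.3125, T=0.615, ωT=2.053362, cosh=3.961182, sinh=3.832879; start (x,ẋ)=(0.171481, 0.989559) → end (x,ẋ)=(0.889894, 2.115176)

1 0.2930 -0.0611 0.4976
2 0.6400 0.1715 0.9896
3 1.2550 0.8899 2.1152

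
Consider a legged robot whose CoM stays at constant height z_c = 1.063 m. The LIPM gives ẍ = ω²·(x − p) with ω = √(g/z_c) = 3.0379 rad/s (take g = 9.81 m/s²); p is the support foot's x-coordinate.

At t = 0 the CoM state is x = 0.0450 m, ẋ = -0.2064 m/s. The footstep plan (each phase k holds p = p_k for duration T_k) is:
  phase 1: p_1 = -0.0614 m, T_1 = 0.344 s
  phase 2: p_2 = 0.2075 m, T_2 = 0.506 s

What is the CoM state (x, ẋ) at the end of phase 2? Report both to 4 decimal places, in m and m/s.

x = -0.1859, ẋ = -1.0594

phase 1: p=-0.0614, T=0.344, ωT=1.045038, cosh=1.597592, sinh=1.245913; start (x,ẋ)=(0.045000, -0.206400) → end (x,ẋ)=(0.023934, 0.072977)
phase 2: p=0.2075, T=0.506, ωT=1.537177, cosh=2.433215, sinh=2.218228; start (x,ẋ)=(0.023934, 0.072977) → end (x,ẋ)=(-0.185868, -1.059436)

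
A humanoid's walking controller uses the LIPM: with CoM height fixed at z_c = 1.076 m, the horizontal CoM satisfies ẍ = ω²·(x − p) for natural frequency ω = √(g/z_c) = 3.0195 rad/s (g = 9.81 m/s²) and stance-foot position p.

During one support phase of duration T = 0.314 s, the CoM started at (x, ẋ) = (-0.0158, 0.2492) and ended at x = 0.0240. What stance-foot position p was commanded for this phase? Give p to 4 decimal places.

ωT = 3.0195·0.314 = 0.948123; cosh(ωT) = 1.484164, sinh(ωT) = 1.096697
x(T) = p + (x₀−p)·cosh(ωT) + (ẋ₀/ω)·sinh(ωT) ⇒ p·(1 − cosh) = x(T) − x₀·cosh − (ẋ₀/ω)·sinh
numerator   = 0.0240 − (-0.0158)·1.484164 − (0.2492/3.0195)·1.096697 = -0.043061
denominator = 1 − 1.484164 = -0.484164
p = -0.043061 / -0.484164 = 0.0889

p = 0.0889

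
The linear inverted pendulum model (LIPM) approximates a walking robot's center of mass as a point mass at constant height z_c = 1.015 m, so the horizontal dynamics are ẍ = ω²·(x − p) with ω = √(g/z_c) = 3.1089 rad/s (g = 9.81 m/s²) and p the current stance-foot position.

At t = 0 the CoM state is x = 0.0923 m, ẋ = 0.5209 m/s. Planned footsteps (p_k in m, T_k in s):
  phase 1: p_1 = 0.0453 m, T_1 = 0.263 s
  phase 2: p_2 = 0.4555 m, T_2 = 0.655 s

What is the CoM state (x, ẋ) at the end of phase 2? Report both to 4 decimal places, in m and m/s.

x = 0.7156, ẋ = 0.9967

phase 1: p=0.0453, T=0.263, ωT=0.817641, cosh=1.353311, sinh=0.911839; start (x,ẋ)=(0.092300, 0.520900) → end (x,ẋ)=(0.261685, 0.838176)
phase 2: p=0.4555, T=0.655, ωT=2.036330, cosh=3.896470, sinh=3.765963; start (x,ẋ)=(0.261685, 0.838176) → end (x,ẋ)=(0.715630, 0.996744)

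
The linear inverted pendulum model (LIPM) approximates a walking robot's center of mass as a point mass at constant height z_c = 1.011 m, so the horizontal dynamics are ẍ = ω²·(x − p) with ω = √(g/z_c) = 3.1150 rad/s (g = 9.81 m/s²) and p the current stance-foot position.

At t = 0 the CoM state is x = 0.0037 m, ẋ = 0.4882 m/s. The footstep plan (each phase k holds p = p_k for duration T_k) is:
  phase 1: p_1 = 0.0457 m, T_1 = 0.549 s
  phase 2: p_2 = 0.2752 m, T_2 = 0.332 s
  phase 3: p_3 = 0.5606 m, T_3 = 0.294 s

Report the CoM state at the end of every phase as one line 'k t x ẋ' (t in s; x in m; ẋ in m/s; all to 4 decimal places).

phase 1: p=0.0457, T=0.549, ωT=1.710135, cosh=2.855275, sinh=2.674433; start (x,ẋ)=(0.003700, 0.488200) → end (x,ẋ)=(0.344930, 1.044049)
phase 2: p=0.2752, T=0.332, ωT=1.034180, cosh=1.584158, sinh=1.228641; start (x,ẋ)=(0.344930, 1.044049) → end (x,ẋ)=(0.797465, 1.920812)
phase 3: p=0.5606, T=0.294, ωT=0.915810, cosh=1.449495, sinh=1.049303; start (x,ẋ)=(0.797465, 1.920812) → end (x,ẋ)=(1.550970, 3.558421)

1 0.5490 0.3449 1.0440
2 0.8810 0.7975 1.9208
3 1.1750 1.5510 3.5584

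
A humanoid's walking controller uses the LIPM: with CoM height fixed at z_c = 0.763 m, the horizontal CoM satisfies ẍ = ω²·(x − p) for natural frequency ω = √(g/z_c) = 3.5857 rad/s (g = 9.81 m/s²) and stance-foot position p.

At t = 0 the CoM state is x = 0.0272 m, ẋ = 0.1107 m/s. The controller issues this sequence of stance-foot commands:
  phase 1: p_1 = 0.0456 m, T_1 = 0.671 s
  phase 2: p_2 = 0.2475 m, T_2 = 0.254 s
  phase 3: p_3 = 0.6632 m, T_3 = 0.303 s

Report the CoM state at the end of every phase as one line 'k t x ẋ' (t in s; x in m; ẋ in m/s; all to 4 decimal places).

1 0.6710 0.1125 0.2559
2 0.9250 0.1270 -0.1346
3 1.2280 -0.2712 -2.7472

phase 1: p=0.0456, T=0.671, ωT=2.406005, cosh=5.589871, sinh=5.499696; start (x,ẋ)=(0.027200, 0.110700) → end (x,ẋ)=(0.112536, 0.255946)
phase 2: p=0.2475, T=0.254, ωT=0.910768, cosh=1.444223, sinh=1.042008; start (x,ẋ)=(0.112536, 0.255946) → end (x,ẋ)=(0.126961, -0.134625)
phase 3: p=0.6632, T=0.303, ωT=1.086467, cosh=1.650596, sinh=1.313189; start (x,ẋ)=(0.126961, -0.134625) → end (x,ẋ)=(-0.271218, -2.747203)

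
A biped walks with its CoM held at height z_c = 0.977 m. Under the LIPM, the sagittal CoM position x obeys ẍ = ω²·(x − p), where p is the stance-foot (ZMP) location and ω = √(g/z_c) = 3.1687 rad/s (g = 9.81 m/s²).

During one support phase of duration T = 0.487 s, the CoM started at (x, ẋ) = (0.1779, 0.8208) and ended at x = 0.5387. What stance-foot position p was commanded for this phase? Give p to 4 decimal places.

p = 0.3283

ωT = 3.1687·0.487 = 1.543157; cosh(ωT) = 2.446522, sinh(ωT) = 2.232817
x(T) = p + (x₀−p)·cosh(ωT) + (ẋ₀/ω)·sinh(ωT) ⇒ p·(1 − cosh) = x(T) − x₀·cosh − (ẋ₀/ω)·sinh
numerator   = 0.5387 − (0.1779)·2.446522 − (0.8208/3.1687)·2.232817 = -0.474911
denominator = 1 − 2.446522 = -1.446522
p = -0.474911 / -1.446522 = 0.3283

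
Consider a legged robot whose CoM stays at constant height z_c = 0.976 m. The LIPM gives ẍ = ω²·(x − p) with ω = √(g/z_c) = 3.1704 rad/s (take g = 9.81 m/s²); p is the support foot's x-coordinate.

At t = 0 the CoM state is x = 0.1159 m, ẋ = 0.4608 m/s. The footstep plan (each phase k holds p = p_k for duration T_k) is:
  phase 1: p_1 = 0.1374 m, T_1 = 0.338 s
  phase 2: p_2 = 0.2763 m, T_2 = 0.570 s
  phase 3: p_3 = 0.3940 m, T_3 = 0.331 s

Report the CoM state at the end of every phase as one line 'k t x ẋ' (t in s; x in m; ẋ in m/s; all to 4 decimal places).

1 0.3380 0.2896 0.6638
2 0.9080 0.9388 2.2022
3 1.2390 2.1376 5.6941

phase 1: p=0.1374, T=0.338, ωT=1.071595, cosh=1.631248, sinh=1.288786; start (x,ẋ)=(0.115900, 0.460800) → end (x,ẋ)=(0.289646, 0.663831)
phase 2: p=0.2763, T=0.570, ωT=1.807128, cosh=3.128524, sinh=2.964399; start (x,ẋ)=(0.289646, 0.663831) → end (x,ẋ)=(0.938751, 2.202241)
phase 3: p=0.3940, T=0.331, ωT=1.049402, cosh=1.603045, sinh=1.252898; start (x,ẋ)=(0.938751, 2.202241) → end (x,ẋ)=(2.137556, 5.694146)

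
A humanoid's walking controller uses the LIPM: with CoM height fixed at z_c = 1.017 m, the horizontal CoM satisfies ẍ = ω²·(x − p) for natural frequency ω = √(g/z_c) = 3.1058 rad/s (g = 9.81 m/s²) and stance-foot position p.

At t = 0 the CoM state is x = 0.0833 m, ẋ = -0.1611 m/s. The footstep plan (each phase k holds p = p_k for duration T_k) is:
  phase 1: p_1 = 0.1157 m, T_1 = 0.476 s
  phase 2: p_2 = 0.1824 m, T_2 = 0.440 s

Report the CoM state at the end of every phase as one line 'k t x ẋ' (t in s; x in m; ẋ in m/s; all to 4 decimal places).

phase 1: p=0.1157, T=0.476, ωT=1.478361, cosh=2.306881, sinh=2.078870; start (x,ẋ)=(0.083300, -0.161100) → end (x,ẋ)=(-0.066875, -0.580831)
phase 2: p=0.1824, T=0.440, ωT=1.366552, cosh=2.088395, sinh=1.833410; start (x,ẋ)=(-0.066875, -0.580831) → end (x,ẋ)=(-0.681060, -2.632429)

1 0.4760 -0.0669 -0.5808
2 0.9160 -0.6811 -2.6324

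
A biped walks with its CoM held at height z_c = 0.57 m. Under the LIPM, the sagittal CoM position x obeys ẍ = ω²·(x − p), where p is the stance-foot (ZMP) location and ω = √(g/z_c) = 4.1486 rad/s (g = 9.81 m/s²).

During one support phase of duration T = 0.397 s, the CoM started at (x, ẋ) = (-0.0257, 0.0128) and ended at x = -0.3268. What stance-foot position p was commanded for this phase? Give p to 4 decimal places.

p = 0.1568

ωT = 4.1486·0.397 = 1.646994; cosh(ωT) = 2.691990, sinh(ωT) = 2.499362
x(T) = p + (x₀−p)·cosh(ωT) + (ẋ₀/ω)·sinh(ωT) ⇒ p·(1 − cosh) = x(T) − x₀·cosh − (ẋ₀/ω)·sinh
numerator   = -0.3268 − (-0.0257)·2.691990 − (0.0128/4.1486)·2.499362 = -0.265327
denominator = 1 − 2.691990 = -1.691990
p = -0.265327 / -1.691990 = 0.1568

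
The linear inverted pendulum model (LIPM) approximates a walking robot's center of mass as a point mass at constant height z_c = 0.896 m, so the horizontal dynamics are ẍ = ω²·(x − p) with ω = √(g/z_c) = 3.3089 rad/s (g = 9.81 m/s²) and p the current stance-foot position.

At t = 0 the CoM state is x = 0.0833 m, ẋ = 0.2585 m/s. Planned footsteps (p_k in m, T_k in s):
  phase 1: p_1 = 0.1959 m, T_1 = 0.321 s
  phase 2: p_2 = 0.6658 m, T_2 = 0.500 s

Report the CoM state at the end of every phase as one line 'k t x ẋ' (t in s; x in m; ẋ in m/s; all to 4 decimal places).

1 0.3210 0.1131 -0.0559
2 0.8210 -0.8751 -4.7596

phase 1: p=0.1959, T=0.321, ωT=1.062157, cosh=1.619156, sinh=1.273447; start (x,ẋ)=(0.083300, 0.258500) → end (x,ẋ)=(0.113068, -0.055912)
phase 2: p=0.6658, T=0.500, ωT=1.654450, cosh=2.710700, sinh=2.519503; start (x,ẋ)=(0.113068, -0.055912) → end (x,ẋ)=(-0.875063, -4.759566)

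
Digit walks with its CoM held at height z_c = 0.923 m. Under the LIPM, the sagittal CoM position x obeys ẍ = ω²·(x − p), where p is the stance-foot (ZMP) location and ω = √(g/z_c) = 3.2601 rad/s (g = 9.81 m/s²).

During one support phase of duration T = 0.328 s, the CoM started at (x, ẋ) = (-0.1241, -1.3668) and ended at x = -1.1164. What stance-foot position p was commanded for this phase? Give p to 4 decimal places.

p = 0.5977

ωT = 3.2601·0.328 = 1.069313; cosh(ωT) = 1.628311, sinh(ωT) = 1.285066
x(T) = p + (x₀−p)·cosh(ωT) + (ẋ₀/ω)·sinh(ωT) ⇒ p·(1 − cosh) = x(T) − x₀·cosh − (ẋ₀/ω)·sinh
numerator   = -1.1164 − (-0.1241)·1.628311 − (-1.3668/3.2601)·1.285066 = -0.375561
denominator = 1 − 1.628311 = -0.628311
p = -0.375561 / -0.628311 = 0.5977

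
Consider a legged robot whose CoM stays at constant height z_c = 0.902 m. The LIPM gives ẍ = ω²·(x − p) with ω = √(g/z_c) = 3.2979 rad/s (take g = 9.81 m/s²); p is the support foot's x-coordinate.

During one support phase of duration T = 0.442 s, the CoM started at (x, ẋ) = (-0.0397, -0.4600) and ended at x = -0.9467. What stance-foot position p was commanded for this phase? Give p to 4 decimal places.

p = 0.4535

ωT = 3.2979·0.442 = 1.457672; cosh(ωT) = 2.264362, sinh(ωT) = 2.031584
x(T) = p + (x₀−p)·cosh(ωT) + (ẋ₀/ω)·sinh(ωT) ⇒ p·(1 − cosh) = x(T) − x₀·cosh − (ẋ₀/ω)·sinh
numerator   = -0.9467 − (-0.0397)·2.264362 − (-0.4600/3.2979)·2.031584 = -0.573434
denominator = 1 − 2.264362 = -1.264362
p = -0.573434 / -1.264362 = 0.4535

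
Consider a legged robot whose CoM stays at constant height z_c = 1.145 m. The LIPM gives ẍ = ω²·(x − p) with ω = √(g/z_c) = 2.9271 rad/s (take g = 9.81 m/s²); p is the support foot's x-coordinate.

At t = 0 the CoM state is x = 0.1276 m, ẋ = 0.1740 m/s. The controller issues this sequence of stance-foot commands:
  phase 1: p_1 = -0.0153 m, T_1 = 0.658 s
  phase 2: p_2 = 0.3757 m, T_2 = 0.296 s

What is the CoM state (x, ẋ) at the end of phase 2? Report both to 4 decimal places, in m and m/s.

x = 1.4823, ẋ = 3.7054

phase 1: p=-0.0153, T=0.658, ωT=1.926032, cosh=3.503975, sinh=3.358250; start (x,ẋ)=(0.127600, 0.174000) → end (x,ẋ)=(0.685048, 2.014389)
phase 2: p=0.3757, T=0.296, ωT=0.866422, cosh=1.399419, sinh=0.978966; start (x,ẋ)=(0.685048, 2.014389) → end (x,ẋ)=(1.482317, 3.705420)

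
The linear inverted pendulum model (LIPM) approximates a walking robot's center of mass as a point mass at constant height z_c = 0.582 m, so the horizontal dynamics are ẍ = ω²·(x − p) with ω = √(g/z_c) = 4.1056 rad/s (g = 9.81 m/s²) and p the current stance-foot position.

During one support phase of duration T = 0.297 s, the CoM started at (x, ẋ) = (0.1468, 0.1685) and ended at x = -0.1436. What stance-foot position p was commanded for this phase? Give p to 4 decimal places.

p = 0.5679

ωT = 4.1056·0.297 = 1.219363; cosh(ωT) = 1.840225, sinh(ωT) = 1.544807
x(T) = p + (x₀−p)·cosh(ωT) + (ẋ₀/ω)·sinh(ωT) ⇒ p·(1 − cosh) = x(T) − x₀·cosh − (ẋ₀/ω)·sinh
numerator   = -0.1436 − (0.1468)·1.840225 − (0.1685/4.1056)·1.544807 = -0.477146
denominator = 1 − 1.840225 = -0.840225
p = -0.477146 / -0.840225 = 0.5679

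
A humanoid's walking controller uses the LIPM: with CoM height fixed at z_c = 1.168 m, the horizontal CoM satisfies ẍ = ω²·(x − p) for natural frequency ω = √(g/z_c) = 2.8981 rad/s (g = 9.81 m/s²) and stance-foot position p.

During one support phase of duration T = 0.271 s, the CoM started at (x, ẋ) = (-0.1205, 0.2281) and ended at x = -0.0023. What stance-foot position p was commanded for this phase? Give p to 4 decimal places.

ωT = 2.8981·0.271 = 0.785385; cosh(ωT) = 1.324598, sinh(ωT) = 0.868654
x(T) = p + (x₀−p)·cosh(ωT) + (ẋ₀/ω)·sinh(ωT) ⇒ p·(1 − cosh) = x(T) − x₀·cosh − (ẋ₀/ω)·sinh
numerator   = -0.0023 − (-0.1205)·1.324598 − (0.2281/2.8981)·0.868654 = 0.088945
denominator = 1 − 1.324598 = -0.324598
p = 0.088945 / -0.324598 = -0.2740

p = -0.2740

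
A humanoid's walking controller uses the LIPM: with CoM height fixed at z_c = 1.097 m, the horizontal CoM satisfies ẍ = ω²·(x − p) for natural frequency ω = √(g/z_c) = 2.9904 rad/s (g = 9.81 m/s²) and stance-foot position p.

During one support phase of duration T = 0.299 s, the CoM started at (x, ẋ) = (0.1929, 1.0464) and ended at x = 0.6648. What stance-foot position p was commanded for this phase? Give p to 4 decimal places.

ωT = 2.9904·0.299 = 0.894130; cosh(ωT) = 1.427085, sinh(ωT) = 1.018122
x(T) = p + (x₀−p)·cosh(ωT) + (ẋ₀/ω)·sinh(ωT) ⇒ p·(1 − cosh) = x(T) − x₀·cosh − (ẋ₀/ω)·sinh
numerator   = 0.6648 − (0.1929)·1.427085 − (1.0464/2.9904)·1.018122 = 0.033254
denominator = 1 − 1.427085 = -0.427085
p = 0.033254 / -0.427085 = -0.0779

p = -0.0779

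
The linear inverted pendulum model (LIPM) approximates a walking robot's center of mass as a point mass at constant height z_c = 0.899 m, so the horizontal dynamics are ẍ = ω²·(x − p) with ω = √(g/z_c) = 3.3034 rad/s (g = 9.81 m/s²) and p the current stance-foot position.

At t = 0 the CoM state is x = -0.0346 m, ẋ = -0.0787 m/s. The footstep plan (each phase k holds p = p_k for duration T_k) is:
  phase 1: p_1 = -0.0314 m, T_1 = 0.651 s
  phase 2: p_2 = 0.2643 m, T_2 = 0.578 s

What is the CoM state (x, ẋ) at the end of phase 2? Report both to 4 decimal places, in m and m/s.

x = -1.5385, ẋ = -5.8118

phase 1: p=-0.0314, T=0.651, ωT=2.150513, cosh=4.352846, sinh=4.236421; start (x,ẋ)=(-0.034600, -0.078700) → end (x,ẋ)=(-0.146257, -0.387352)
phase 2: p=0.2643, T=0.578, ωT=1.909365, cosh=3.448489, sinh=3.300314; start (x,ẋ)=(-0.146257, -0.387352) → end (x,ẋ)=(-1.538492, -5.811780)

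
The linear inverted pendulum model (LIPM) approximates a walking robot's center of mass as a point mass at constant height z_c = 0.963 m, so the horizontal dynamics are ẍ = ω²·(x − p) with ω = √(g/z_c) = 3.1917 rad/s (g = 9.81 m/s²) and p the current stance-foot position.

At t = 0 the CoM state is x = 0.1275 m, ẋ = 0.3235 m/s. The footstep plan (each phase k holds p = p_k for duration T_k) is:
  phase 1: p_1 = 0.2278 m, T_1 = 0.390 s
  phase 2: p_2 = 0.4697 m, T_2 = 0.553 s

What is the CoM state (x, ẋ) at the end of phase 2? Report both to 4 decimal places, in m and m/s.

phase 1: p=0.2278, T=0.390, ωT=1.244763, cosh=1.880060, sinh=1.592051; start (x,ẋ)=(0.127500, 0.323500) → end (x,ẋ)=(0.200595, 0.098540)
phase 2: p=0.4697, T=0.553, ωT=1.765010, cosh=3.006408, sinh=2.835223; start (x,ẋ)=(0.200595, 0.098540) → end (x,ẋ)=(-0.251805, -2.138929)

x = -0.2518, ẋ = -2.1389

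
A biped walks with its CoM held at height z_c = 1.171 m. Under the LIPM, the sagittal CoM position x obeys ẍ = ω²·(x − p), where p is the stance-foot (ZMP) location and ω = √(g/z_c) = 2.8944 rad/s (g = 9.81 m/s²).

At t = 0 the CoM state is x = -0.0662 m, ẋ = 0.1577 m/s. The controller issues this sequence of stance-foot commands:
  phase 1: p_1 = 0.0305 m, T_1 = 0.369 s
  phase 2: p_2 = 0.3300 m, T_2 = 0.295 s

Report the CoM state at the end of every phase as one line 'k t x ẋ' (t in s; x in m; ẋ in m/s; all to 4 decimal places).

1 0.3690 -0.0569 -0.1026
2 0.6640 -0.2408 -1.2189

phase 1: p=0.0305, T=0.369, ωT=1.068034, cosh=1.626668, sinh=1.282984; start (x,ẋ)=(-0.066200, 0.157700) → end (x,ẋ)=(-0.056896, -0.102567)
phase 2: p=0.3300, T=0.295, ωT=0.853848, cosh=1.387220, sinh=0.961447; start (x,ẋ)=(-0.056896, -0.102567) → end (x,ẋ)=(-0.240780, -1.218942)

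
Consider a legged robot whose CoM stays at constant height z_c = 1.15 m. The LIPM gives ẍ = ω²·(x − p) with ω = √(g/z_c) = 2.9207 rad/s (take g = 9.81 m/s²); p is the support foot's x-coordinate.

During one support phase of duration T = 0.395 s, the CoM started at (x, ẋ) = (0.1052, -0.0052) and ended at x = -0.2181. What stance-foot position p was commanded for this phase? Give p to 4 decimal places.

ωT = 2.9207·0.395 = 1.153676; cosh(ωT) = 1.742650, sinh(ωT) = 1.427175
x(T) = p + (x₀−p)·cosh(ωT) + (ẋ₀/ω)·sinh(ωT) ⇒ p·(1 − cosh) = x(T) − x₀·cosh − (ẋ₀/ω)·sinh
numerator   = -0.2181 − (0.1052)·1.742650 − (-0.0052/2.9207)·1.427175 = -0.398886
denominator = 1 − 1.742650 = -0.742650
p = -0.398886 / -0.742650 = 0.5371

p = 0.5371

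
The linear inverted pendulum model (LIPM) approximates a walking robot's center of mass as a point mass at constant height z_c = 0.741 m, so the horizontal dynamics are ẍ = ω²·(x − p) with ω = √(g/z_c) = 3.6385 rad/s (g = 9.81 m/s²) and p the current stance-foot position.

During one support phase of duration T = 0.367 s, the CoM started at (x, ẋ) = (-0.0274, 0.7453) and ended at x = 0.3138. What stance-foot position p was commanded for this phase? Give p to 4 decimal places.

p = -0.0069

ωT = 3.6385·0.367 = 1.335330; cosh(ωT) = 2.032160, sinh(ωT) = 1.769088
x(T) = p + (x₀−p)·cosh(ωT) + (ẋ₀/ω)·sinh(ωT) ⇒ p·(1 − cosh) = x(T) − x₀·cosh − (ẋ₀/ω)·sinh
numerator   = 0.3138 − (-0.0274)·2.032160 − (0.7453/3.6385)·1.769088 = 0.007106
denominator = 1 − 2.032160 = -1.032160
p = 0.007106 / -1.032160 = -0.0069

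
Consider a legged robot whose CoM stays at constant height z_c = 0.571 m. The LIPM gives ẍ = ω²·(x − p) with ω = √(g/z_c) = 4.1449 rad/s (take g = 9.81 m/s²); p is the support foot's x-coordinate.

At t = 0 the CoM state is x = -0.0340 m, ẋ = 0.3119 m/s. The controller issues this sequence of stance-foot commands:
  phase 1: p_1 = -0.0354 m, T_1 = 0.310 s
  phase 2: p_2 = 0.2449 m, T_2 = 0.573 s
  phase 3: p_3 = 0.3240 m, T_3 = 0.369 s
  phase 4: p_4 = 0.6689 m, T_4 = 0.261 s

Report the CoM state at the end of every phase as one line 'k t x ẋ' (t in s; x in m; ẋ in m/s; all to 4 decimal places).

1 0.3100 0.0929 0.6165
2 0.8830 0.2134 -0.0147
3 1.2520 0.0489 -1.0440
4 1.5130 -0.6795 -5.0717

phase 1: p=-0.0354, T=0.310, ωT=1.284919, cosh=1.945524, sinh=1.668851; start (x,ẋ)=(-0.034000, 0.311900) → end (x,ẋ)=(0.092903, 0.616493)
phase 2: p=0.2449, T=0.573, ωT=2.375028, cosh=5.422161, sinh=5.329150; start (x,ẋ)=(0.092903, 0.616493) → end (x,ẋ)=(0.213382, -0.014699)
phase 3: p=0.3240, T=0.369, ωT=1.529468, cosh=2.416186, sinh=2.199535; start (x,ẋ)=(0.213382, -0.014699) → end (x,ẋ)=(0.048926, -1.044003)
phase 4: p=0.6689, T=0.261, ωT=1.081819, cosh=1.644509, sinh=1.305531; start (x,ẋ)=(0.048926, -1.044003) → end (x,ẋ)=(-0.679485, -5.071734)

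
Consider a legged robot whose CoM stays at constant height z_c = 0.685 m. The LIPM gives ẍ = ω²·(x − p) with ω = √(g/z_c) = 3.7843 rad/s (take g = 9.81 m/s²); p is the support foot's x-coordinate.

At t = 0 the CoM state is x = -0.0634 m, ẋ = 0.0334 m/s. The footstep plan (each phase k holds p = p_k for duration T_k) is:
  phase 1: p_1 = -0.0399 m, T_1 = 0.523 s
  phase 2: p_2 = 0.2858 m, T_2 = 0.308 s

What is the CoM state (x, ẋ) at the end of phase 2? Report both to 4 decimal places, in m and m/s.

x = -0.4584, ẋ = -2.4266

phase 1: p=-0.0399, T=0.523, ωT=1.979189, cosh=3.687526, sinh=3.549345; start (x,ẋ)=(-0.063400, 0.033400) → end (x,ẋ)=(-0.095231, -0.192484)
phase 2: p=0.2858, T=0.308, ωT=1.165564, cosh=1.759740, sinh=1.447993; start (x,ẋ)=(-0.095231, -0.192484) → end (x,ẋ)=(-0.458365, -2.426631)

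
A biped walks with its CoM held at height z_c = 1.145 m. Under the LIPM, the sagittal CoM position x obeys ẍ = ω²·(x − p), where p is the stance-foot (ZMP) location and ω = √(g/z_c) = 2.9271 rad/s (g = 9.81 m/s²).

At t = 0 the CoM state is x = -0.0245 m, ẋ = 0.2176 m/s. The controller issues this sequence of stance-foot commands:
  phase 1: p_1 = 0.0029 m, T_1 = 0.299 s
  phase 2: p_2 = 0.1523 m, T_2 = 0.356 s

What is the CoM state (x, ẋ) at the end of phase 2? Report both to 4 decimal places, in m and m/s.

x = 0.0663, ẋ = -0.0536

phase 1: p=0.0029, T=0.299, ωT=0.875203, cosh=1.408070, sinh=0.991292; start (x,ẋ)=(-0.024500, 0.217600) → end (x,ẋ)=(0.038011, 0.226892)
phase 2: p=0.1523, T=0.356, ωT=1.042048, cosh=1.593874, sinh=1.241142; start (x,ẋ)=(0.038011, 0.226892) → end (x,ẋ)=(0.066344, -0.053568)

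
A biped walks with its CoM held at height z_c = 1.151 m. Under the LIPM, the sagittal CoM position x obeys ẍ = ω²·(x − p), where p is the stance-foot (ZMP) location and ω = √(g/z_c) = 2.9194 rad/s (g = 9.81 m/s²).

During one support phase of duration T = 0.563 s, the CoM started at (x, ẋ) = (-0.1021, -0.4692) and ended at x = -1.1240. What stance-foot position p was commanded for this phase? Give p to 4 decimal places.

ωT = 2.9194·0.563 = 1.643622; cosh(ωT) = 2.683578, sinh(ωT) = 2.490299
x(T) = p + (x₀−p)·cosh(ωT) + (ẋ₀/ω)·sinh(ωT) ⇒ p·(1 − cosh) = x(T) − x₀·cosh − (ẋ₀/ω)·sinh
numerator   = -1.1240 − (-0.1021)·2.683578 − (-0.4692/2.9194)·2.490299 = -0.449771
denominator = 1 − 2.683578 = -1.683578
p = -0.449771 / -1.683578 = 0.2672

p = 0.2672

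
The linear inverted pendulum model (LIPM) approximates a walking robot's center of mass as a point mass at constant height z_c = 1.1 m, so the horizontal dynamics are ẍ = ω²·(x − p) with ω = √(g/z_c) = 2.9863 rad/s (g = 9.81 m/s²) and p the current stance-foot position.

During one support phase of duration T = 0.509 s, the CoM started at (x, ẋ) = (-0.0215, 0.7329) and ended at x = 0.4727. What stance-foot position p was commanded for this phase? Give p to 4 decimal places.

ωT = 2.9863·0.509 = 1.520027; cosh(ωT) = 2.395527, sinh(ωT) = 2.176821
x(T) = p + (x₀−p)·cosh(ωT) + (ẋ₀/ω)·sinh(ωT) ⇒ p·(1 − cosh) = x(T) − x₀·cosh − (ẋ₀/ω)·sinh
numerator   = 0.4727 − (-0.0215)·2.395527 − (0.7329/2.9863)·2.176821 = -0.010033
denominator = 1 − 2.395527 = -1.395527
p = -0.010033 / -1.395527 = 0.0072

p = 0.0072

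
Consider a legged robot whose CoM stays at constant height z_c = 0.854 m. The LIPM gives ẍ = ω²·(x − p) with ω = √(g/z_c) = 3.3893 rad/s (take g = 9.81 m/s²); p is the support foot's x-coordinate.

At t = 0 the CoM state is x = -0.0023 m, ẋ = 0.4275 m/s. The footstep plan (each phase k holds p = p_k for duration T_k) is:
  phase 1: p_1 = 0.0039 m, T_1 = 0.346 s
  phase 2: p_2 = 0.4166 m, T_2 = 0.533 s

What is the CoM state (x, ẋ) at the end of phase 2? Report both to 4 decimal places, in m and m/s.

phase 1: p=0.0039, T=0.346, ωT=1.172698, cosh=1.770114, sinh=1.460583; start (x,ẋ)=(-0.002300, 0.427500) → end (x,ẋ)=(0.177152, 0.726031)
phase 2: p=0.4166, T=0.533, ωT=1.806497, cosh=3.126654, sinh=2.962425; start (x,ẋ)=(0.177152, 0.726031) → end (x,ẋ)=(0.302518, -0.134141)

x = 0.3025, ẋ = -0.1341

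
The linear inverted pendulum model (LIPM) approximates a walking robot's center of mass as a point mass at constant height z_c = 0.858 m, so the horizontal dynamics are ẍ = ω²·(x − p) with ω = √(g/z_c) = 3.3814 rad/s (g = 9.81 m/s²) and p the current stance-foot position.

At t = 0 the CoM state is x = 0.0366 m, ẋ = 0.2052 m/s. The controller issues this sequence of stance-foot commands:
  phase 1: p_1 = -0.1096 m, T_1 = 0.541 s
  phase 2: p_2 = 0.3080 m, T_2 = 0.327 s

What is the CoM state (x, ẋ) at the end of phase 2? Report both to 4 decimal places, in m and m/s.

x = 1.5573, ẋ = 4.6765

phase 1: p=-0.1096, T=0.541, ωT=1.829337, cosh=3.195139, sinh=3.034619; start (x,ẋ)=(0.036600, 0.205200) → end (x,ẋ)=(0.541685, 2.155839)
phase 2: p=0.3080, T=0.327, ωT=1.105718, cosh=1.676183, sinh=1.345210; start (x,ẋ)=(0.541685, 2.155839) → end (x,ẋ)=(1.557348, 4.676540)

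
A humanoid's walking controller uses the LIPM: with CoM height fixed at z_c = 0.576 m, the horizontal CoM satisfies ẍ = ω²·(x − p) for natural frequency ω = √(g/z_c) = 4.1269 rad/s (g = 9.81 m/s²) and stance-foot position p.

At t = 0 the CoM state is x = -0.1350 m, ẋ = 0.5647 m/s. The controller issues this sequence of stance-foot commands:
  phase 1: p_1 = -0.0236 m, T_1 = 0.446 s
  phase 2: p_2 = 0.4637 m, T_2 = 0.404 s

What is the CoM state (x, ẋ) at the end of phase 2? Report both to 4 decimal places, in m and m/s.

phase 1: p=-0.0236, T=0.446, ωT=1.840597, cosh=3.229512, sinh=3.070789; start (x,ẋ)=(-0.135000, 0.564700) → end (x,ẋ)=(0.036821, 0.411951)
phase 2: p=0.4637, T=0.404, ωT=1.667268, cosh=2.743217, sinh=2.554455; start (x,ẋ)=(0.036821, 0.411951) → end (x,ẋ)=(-0.452335, -3.370084)

x = -0.4523, ẋ = -3.3701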